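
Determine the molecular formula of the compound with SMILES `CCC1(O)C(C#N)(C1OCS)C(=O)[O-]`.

C8H10NO4S-

Heavy atoms from the SMILES: 8 C, 1 N, 4 O, 1 S.
Implicit hydrogens by atom environment:
  4 × C: no H
  2 × C: 2 H each → 4
  2 × O: no H
  1 × C: 3 H
  1 × C: 1 H
  1 × N: no H
  1 × O: 1 H
  1 × O (charge -1): no H
  1 × S: 1 H
  Total hydrogens = 10.
Net charge -1.
Molecular formula: C8H10NO4S-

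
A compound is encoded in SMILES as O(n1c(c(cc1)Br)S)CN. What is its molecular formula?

Heavy atoms from the SMILES: 1 Br, 5 C, 2 N, 1 O, 1 S.
Implicit hydrogens by atom environment:
  2 × C (aromatic): 1 H each → 2
  2 × C (aromatic): no H
  1 × Br: no H
  1 × C: 2 H
  1 × N: 2 H
  1 × N (aromatic): no H
  1 × O: no H
  1 × S: 1 H
  Total hydrogens = 7.
Molecular formula: C5H7BrN2OS

C5H7BrN2OS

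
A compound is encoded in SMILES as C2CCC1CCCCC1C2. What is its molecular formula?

Heavy atoms from the SMILES: 10 C.
Implicit hydrogens by atom environment:
  8 × C: 2 H each → 16
  2 × C: 1 H each → 2
  Total hydrogens = 18.
Molecular formula: C10H18

C10H18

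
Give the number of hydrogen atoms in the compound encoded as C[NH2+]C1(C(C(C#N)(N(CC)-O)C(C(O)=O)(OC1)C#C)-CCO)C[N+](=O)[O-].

23

Hydrogens are implicit in SMILES; fill each atom to its normal valence:
  6 × C: no H
  5 × C: 2 H each → 10
  3 × O: 1 H each → 3
  3 × O: no H
  2 × C: 3 H each → 6
  2 × C: 1 H each → 2
  2 × N: no H
  1 × N (charge +1): 2 H
  1 × N (charge +1): no H
  1 × O (charge -1): no H
  Total hydrogens = 23.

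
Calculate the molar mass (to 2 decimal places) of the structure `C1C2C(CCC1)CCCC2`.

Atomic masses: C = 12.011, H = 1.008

138.25

Molecular formula: C10H18.
M = 10×12.011 + 18×1.008 = 138.25 g/mol.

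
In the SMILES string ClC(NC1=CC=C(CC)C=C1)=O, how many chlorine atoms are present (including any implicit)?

The symbol for chlorine appears 1 time in the SMILES.

1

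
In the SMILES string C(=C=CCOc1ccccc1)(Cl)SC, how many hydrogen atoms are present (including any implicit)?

Hydrogens are implicit in SMILES; fill each atom to its normal valence:
  5 × C (aromatic): 1 H each → 5
  2 × C: no H
  1 × C: 3 H
  1 × C: 2 H
  1 × C: 1 H
  1 × C (aromatic): no H
  1 × Cl: no H
  1 × O: no H
  1 × S: no H
  Total hydrogens = 11.

11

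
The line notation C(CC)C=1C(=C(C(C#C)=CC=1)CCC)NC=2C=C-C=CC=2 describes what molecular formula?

Heavy atoms from the SMILES: 20 C, 1 N.
Implicit hydrogens by atom environment:
  7 × C (aromatic): 1 H each → 7
  5 × C (aromatic): no H
  4 × C: 2 H each → 8
  2 × C: 3 H each → 6
  1 × C: 1 H
  1 × C: no H
  1 × N: 1 H
  Total hydrogens = 23.
Molecular formula: C20H23N

C20H23N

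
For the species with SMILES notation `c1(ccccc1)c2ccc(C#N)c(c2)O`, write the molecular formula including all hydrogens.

C13H9NO

Heavy atoms from the SMILES: 13 C, 1 N, 1 O.
Implicit hydrogens by atom environment:
  8 × C (aromatic): 1 H each → 8
  4 × C (aromatic): no H
  1 × C: no H
  1 × N: no H
  1 × O: 1 H
  Total hydrogens = 9.
Molecular formula: C13H9NO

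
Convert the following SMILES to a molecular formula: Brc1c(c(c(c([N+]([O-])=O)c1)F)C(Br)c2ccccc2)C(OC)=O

Heavy atoms from the SMILES: 2 Br, 15 C, 1 F, 1 N, 4 O.
Implicit hydrogens by atom environment:
  6 × C (aromatic): 1 H each → 6
  6 × C (aromatic): no H
  3 × O: no H
  2 × Br: no H
  1 × C: 3 H
  1 × C: 1 H
  1 × C: no H
  1 × F: no H
  1 × N (charge +1): no H
  1 × O (charge -1): no H
  Total hydrogens = 10.
Molecular formula: C15H10Br2FNO4

C15H10Br2FNO4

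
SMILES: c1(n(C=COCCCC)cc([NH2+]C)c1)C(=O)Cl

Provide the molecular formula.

Heavy atoms from the SMILES: 12 C, 1 Cl, 2 N, 2 O.
Implicit hydrogens by atom environment:
  3 × C: 2 H each → 6
  2 × C: 3 H each → 6
  2 × C (aromatic): 1 H each → 2
  2 × C: 1 H each → 2
  2 × C (aromatic): no H
  2 × O: no H
  1 × C: no H
  1 × Cl: no H
  1 × N (charge +1): 2 H
  1 × N (aromatic): no H
  Total hydrogens = 18.
Net charge +1.
Molecular formula: C12H18ClN2O2+

C12H18ClN2O2+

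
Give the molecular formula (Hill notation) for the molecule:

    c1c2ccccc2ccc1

C10H8

Heavy atoms from the SMILES: 10 C.
Implicit hydrogens by atom environment:
  8 × C (aromatic): 1 H each → 8
  2 × C (aromatic): no H
  Total hydrogens = 8.
Molecular formula: C10H8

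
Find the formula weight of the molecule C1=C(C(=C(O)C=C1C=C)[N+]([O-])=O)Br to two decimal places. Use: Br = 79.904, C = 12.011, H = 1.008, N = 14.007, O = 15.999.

Molecular formula: C8H6BrNO3.
M = 1×79.904 + 8×12.011 + 6×1.008 + 1×14.007 + 3×15.999 = 244.04 g/mol.

244.04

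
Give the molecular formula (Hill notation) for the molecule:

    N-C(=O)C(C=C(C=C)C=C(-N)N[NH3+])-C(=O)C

C10H17N4O2+

Heavy atoms from the SMILES: 10 C, 4 N, 2 O.
Implicit hydrogens by atom environment:
  4 × C: 1 H each → 4
  4 × C: no H
  2 × N: 2 H each → 4
  2 × O: no H
  1 × C: 3 H
  1 × C: 2 H
  1 × N (charge +1): 3 H
  1 × N: 1 H
  Total hydrogens = 17.
Net charge +1.
Molecular formula: C10H17N4O2+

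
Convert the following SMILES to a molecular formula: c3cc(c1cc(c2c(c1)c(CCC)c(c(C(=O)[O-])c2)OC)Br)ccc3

C21H18BrO3-

Heavy atoms from the SMILES: 1 Br, 21 C, 3 O.
Implicit hydrogens by atom environment:
  8 × C (aromatic): 1 H each → 8
  8 × C (aromatic): no H
  2 × C: 3 H each → 6
  2 × C: 2 H each → 4
  2 × O: no H
  1 × Br: no H
  1 × C: no H
  1 × O (charge -1): no H
  Total hydrogens = 18.
Net charge -1.
Molecular formula: C21H18BrO3-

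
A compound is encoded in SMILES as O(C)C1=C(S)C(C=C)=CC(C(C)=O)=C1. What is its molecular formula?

Heavy atoms from the SMILES: 11 C, 2 O, 1 S.
Implicit hydrogens by atom environment:
  4 × C (aromatic): no H
  2 × C: 3 H each → 6
  2 × C (aromatic): 1 H each → 2
  2 × O: no H
  1 × C: 2 H
  1 × C: 1 H
  1 × C: no H
  1 × S: 1 H
  Total hydrogens = 12.
Molecular formula: C11H12O2S

C11H12O2S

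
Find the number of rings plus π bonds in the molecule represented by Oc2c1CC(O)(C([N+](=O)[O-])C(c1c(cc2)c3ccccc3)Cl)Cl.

Molecular formula from the SMILES: C16H13Cl2NO4.
DoU = (2C + 2 + N − H − X)/2 = (2·16 + 2 + 1 − 13 − 2)/2 = 20/2 = 10.
(Structurally: 3 ring(s) + 7 π bond(s) = 10.)

10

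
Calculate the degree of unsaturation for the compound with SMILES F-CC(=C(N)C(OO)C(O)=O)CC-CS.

Molecular formula from the SMILES: C8H14FNO4S.
DoU = (2C + 2 + N − H − X)/2 = (2·8 + 2 + 1 − 14 − 1)/2 = 4/2 = 2.
(Structurally: 0 ring(s) + 2 π bond(s) = 2.)

2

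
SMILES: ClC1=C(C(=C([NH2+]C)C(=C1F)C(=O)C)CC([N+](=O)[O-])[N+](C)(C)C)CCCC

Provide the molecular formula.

Heavy atoms from the SMILES: 18 C, 1 Cl, 1 F, 3 N, 3 O.
Implicit hydrogens by atom environment:
  6 × C: 3 H each → 18
  6 × C (aromatic): no H
  4 × C: 2 H each → 8
  2 × N (charge +1): no H
  2 × O: no H
  1 × C: 1 H
  1 × C: no H
  1 × Cl: no H
  1 × F: no H
  1 × N (charge +1): 2 H
  1 × O (charge -1): no H
  Total hydrogens = 29.
Net charge +2.
Molecular formula: [C18H29ClFN3O3]2+

[C18H29ClFN3O3]2+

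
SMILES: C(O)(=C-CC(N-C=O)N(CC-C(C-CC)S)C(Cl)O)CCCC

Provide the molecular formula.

C16H31ClN2O3S

Heavy atoms from the SMILES: 16 C, 1 Cl, 2 N, 3 O, 1 S.
Implicit hydrogens by atom environment:
  8 × C: 2 H each → 16
  5 × C: 1 H each → 5
  2 × C: 3 H each → 6
  2 × O: 1 H each → 2
  1 × C: no H
  1 × Cl: no H
  1 × N: 1 H
  1 × N: no H
  1 × O: no H
  1 × S: 1 H
  Total hydrogens = 31.
Molecular formula: C16H31ClN2O3S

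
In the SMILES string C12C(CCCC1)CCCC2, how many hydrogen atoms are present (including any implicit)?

18

Hydrogens are implicit in SMILES; fill each atom to its normal valence:
  8 × C: 2 H each → 16
  2 × C: 1 H each → 2
  Total hydrogens = 18.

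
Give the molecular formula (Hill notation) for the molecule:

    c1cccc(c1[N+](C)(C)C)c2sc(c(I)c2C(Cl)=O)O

Heavy atoms from the SMILES: 14 C, 1 Cl, 1 I, 1 N, 2 O, 1 S.
Implicit hydrogens by atom environment:
  6 × C (aromatic): no H
  4 × C (aromatic): 1 H each → 4
  3 × C: 3 H each → 9
  1 × C: no H
  1 × Cl: no H
  1 × I: no H
  1 × N (charge +1): no H
  1 × O: 1 H
  1 × O: no H
  1 × S (aromatic): no H
  Total hydrogens = 14.
Net charge +1.
Molecular formula: C14H14ClINO2S+

C14H14ClINO2S+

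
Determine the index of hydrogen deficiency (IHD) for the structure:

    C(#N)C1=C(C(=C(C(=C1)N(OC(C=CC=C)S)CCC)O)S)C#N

10

Molecular formula from the SMILES: C16H17N3O2S2.
DoU = (2C + 2 + N − H − X)/2 = (2·16 + 2 + 3 − 17 − 0)/2 = 20/2 = 10.
(Structurally: 1 ring(s) + 9 π bond(s) = 10.)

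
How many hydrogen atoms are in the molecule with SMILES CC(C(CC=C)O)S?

12

Hydrogens are implicit in SMILES; fill each atom to its normal valence:
  3 × C: 1 H each → 3
  2 × C: 2 H each → 4
  1 × C: 3 H
  1 × O: 1 H
  1 × S: 1 H
  Total hydrogens = 12.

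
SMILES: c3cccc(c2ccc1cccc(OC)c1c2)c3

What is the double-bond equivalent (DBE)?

Molecular formula from the SMILES: C17H14O.
DoU = (2C + 2 + N − H − X)/2 = (2·17 + 2 + 0 − 14 − 0)/2 = 22/2 = 11.
(Structurally: 3 ring(s) + 8 π bond(s) = 11.)

11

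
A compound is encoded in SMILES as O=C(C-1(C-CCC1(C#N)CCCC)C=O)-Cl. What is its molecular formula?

C12H16ClNO2

Heavy atoms from the SMILES: 12 C, 1 Cl, 1 N, 2 O.
Implicit hydrogens by atom environment:
  6 × C: 2 H each → 12
  4 × C: no H
  2 × O: no H
  1 × C: 3 H
  1 × C: 1 H
  1 × Cl: no H
  1 × N: no H
  Total hydrogens = 16.
Molecular formula: C12H16ClNO2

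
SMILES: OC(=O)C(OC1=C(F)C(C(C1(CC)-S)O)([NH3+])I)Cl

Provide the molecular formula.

Heavy atoms from the SMILES: 9 C, 1 Cl, 1 F, 1 I, 1 N, 4 O, 1 S.
Implicit hydrogens by atom environment:
  5 × C: no H
  2 × C: 1 H each → 2
  2 × O: 1 H each → 2
  2 × O: no H
  1 × C: 3 H
  1 × C: 2 H
  1 × Cl: no H
  1 × F: no H
  1 × I: no H
  1 × N (charge +1): 3 H
  1 × S: 1 H
  Total hydrogens = 13.
Net charge +1.
Molecular formula: C9H13ClFINO4S+

C9H13ClFINO4S+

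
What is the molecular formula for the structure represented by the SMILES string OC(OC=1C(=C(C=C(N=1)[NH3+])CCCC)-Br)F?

C10H15BrFN2O2+

Heavy atoms from the SMILES: 1 Br, 10 C, 1 F, 2 N, 2 O.
Implicit hydrogens by atom environment:
  4 × C (aromatic): no H
  3 × C: 2 H each → 6
  1 × Br: no H
  1 × C: 3 H
  1 × C (aromatic): 1 H
  1 × C: 1 H
  1 × F: no H
  1 × N (charge +1): 3 H
  1 × N (aromatic): no H
  1 × O: 1 H
  1 × O: no H
  Total hydrogens = 15.
Net charge +1.
Molecular formula: C10H15BrFN2O2+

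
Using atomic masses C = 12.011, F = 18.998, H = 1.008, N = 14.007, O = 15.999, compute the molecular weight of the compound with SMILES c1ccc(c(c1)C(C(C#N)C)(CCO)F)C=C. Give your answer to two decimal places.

Molecular formula: C14H16FNO.
M = 14×12.011 + 1×18.998 + 16×1.008 + 1×14.007 + 1×15.999 = 233.29 g/mol.

233.29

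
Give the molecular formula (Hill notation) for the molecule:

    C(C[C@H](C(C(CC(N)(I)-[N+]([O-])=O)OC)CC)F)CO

Heavy atoms from the SMILES: 11 C, 1 F, 1 I, 2 N, 4 O.
Implicit hydrogens by atom environment:
  5 × C: 2 H each → 10
  3 × C: 1 H each → 3
  2 × C: 3 H each → 6
  2 × O: no H
  1 × C: no H
  1 × F: no H
  1 × I: no H
  1 × N: 2 H
  1 × N (charge +1): no H
  1 × O: 1 H
  1 × O (charge -1): no H
  Total hydrogens = 22.
Molecular formula: C11H22FIN2O4

C11H22FIN2O4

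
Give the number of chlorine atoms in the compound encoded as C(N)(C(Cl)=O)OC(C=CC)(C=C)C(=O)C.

The symbol for chlorine appears 1 time in the SMILES.

1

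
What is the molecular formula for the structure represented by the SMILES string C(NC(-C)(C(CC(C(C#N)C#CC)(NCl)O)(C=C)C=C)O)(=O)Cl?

Heavy atoms from the SMILES: 15 C, 2 Cl, 3 N, 3 O.
Implicit hydrogens by atom environment:
  7 × C: no H
  3 × C: 2 H each → 6
  3 × C: 1 H each → 3
  2 × C: 3 H each → 6
  2 × Cl: no H
  2 × N: 1 H each → 2
  2 × O: 1 H each → 2
  1 × N: no H
  1 × O: no H
  Total hydrogens = 19.
Molecular formula: C15H19Cl2N3O3

C15H19Cl2N3O3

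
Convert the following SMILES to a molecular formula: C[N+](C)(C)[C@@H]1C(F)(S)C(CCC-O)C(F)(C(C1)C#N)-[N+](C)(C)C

Heavy atoms from the SMILES: 16 C, 2 F, 3 N, 1 O, 1 S.
Implicit hydrogens by atom environment:
  6 × C: 3 H each → 18
  4 × C: 2 H each → 8
  3 × C: 1 H each → 3
  3 × C: no H
  2 × F: no H
  2 × N (charge +1): no H
  1 × N: no H
  1 × O: 1 H
  1 × S: 1 H
  Total hydrogens = 31.
Net charge +2.
Molecular formula: [C16H31F2N3OS]2+

[C16H31F2N3OS]2+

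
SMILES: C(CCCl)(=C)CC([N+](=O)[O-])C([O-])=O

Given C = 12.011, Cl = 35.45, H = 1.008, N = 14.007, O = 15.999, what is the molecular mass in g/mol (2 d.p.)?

Molecular formula: C7H9ClNO4-.
M = 7×12.011 + 1×35.45 + 9×1.008 + 1×14.007 + 4×15.999 = 206.60 g/mol.

206.60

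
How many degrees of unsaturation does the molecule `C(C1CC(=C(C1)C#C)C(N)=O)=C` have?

Molecular formula from the SMILES: C10H11NO.
DoU = (2C + 2 + N − H − X)/2 = (2·10 + 2 + 1 − 11 − 0)/2 = 12/2 = 6.
(Structurally: 1 ring(s) + 5 π bond(s) = 6.)

6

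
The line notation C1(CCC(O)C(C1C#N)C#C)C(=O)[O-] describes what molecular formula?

C10H10NO3-

Heavy atoms from the SMILES: 10 C, 1 N, 3 O.
Implicit hydrogens by atom environment:
  5 × C: 1 H each → 5
  3 × C: no H
  2 × C: 2 H each → 4
  1 × N: no H
  1 × O: 1 H
  1 × O: no H
  1 × O (charge -1): no H
  Total hydrogens = 10.
Net charge -1.
Molecular formula: C10H10NO3-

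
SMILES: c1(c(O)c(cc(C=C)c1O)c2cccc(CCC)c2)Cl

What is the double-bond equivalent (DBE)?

Molecular formula from the SMILES: C17H17ClO2.
DoU = (2C + 2 + N − H − X)/2 = (2·17 + 2 + 0 − 17 − 1)/2 = 18/2 = 9.
(Structurally: 2 ring(s) + 7 π bond(s) = 9.)

9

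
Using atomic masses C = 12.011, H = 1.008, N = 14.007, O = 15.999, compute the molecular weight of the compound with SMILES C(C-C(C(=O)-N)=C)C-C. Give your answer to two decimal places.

127.19

Molecular formula: C7H13NO.
M = 7×12.011 + 13×1.008 + 1×14.007 + 1×15.999 = 127.19 g/mol.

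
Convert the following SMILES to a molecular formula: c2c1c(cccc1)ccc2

Heavy atoms from the SMILES: 10 C.
Implicit hydrogens by atom environment:
  8 × C (aromatic): 1 H each → 8
  2 × C (aromatic): no H
  Total hydrogens = 8.
Molecular formula: C10H8

C10H8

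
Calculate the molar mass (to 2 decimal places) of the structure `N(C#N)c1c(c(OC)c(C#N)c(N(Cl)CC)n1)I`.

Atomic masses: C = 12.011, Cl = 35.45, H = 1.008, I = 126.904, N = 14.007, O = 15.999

Molecular formula: C10H9ClIN5O.
M = 10×12.011 + 1×35.45 + 9×1.008 + 1×126.904 + 5×14.007 + 1×15.999 = 377.57 g/mol.

377.57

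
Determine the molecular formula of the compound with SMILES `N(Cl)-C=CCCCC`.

Heavy atoms from the SMILES: 6 C, 1 Cl, 1 N.
Implicit hydrogens by atom environment:
  3 × C: 2 H each → 6
  2 × C: 1 H each → 2
  1 × C: 3 H
  1 × Cl: no H
  1 × N: 1 H
  Total hydrogens = 12.
Molecular formula: C6H12ClN

C6H12ClN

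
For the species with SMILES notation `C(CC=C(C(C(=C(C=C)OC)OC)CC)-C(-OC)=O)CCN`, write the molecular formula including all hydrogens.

C17H29NO4

Heavy atoms from the SMILES: 17 C, 1 N, 4 O.
Implicit hydrogens by atom environment:
  6 × C: 2 H each → 12
  4 × C: 3 H each → 12
  4 × C: no H
  4 × O: no H
  3 × C: 1 H each → 3
  1 × N: 2 H
  Total hydrogens = 29.
Molecular formula: C17H29NO4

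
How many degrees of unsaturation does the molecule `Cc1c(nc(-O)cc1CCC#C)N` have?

Molecular formula from the SMILES: C10H12N2O.
DoU = (2C + 2 + N − H − X)/2 = (2·10 + 2 + 2 − 12 − 0)/2 = 12/2 = 6.
(Structurally: 1 ring(s) + 5 π bond(s) = 6.)

6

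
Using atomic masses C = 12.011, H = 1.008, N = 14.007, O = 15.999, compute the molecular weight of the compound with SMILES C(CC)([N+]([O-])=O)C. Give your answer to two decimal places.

103.12

Molecular formula: C4H9NO2.
M = 4×12.011 + 9×1.008 + 1×14.007 + 2×15.999 = 103.12 g/mol.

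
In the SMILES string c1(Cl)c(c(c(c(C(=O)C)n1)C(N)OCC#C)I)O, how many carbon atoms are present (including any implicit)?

11

The symbol for carbon appears 11 times in the SMILES. Lowercase c denotes aromatic carbon and counts toward C.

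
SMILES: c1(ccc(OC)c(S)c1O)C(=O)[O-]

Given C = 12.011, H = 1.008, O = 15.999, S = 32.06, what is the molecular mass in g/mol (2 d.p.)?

199.20

Molecular formula: C8H7O4S-.
M = 8×12.011 + 7×1.008 + 4×15.999 + 1×32.06 = 199.20 g/mol.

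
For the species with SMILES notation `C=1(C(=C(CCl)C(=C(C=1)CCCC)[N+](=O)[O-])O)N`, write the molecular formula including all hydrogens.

Heavy atoms from the SMILES: 11 C, 1 Cl, 2 N, 3 O.
Implicit hydrogens by atom environment:
  5 × C (aromatic): no H
  4 × C: 2 H each → 8
  1 × C: 3 H
  1 × C (aromatic): 1 H
  1 × Cl: no H
  1 × N: 2 H
  1 × N (charge +1): no H
  1 × O: 1 H
  1 × O: no H
  1 × O (charge -1): no H
  Total hydrogens = 15.
Molecular formula: C11H15ClN2O3

C11H15ClN2O3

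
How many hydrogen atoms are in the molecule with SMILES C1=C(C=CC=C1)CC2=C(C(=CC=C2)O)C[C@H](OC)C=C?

Hydrogens are implicit in SMILES; fill each atom to its normal valence:
  8 × C (aromatic): 1 H each → 8
  4 × C (aromatic): no H
  3 × C: 2 H each → 6
  2 × C: 1 H each → 2
  1 × C: 3 H
  1 × O: 1 H
  1 × O: no H
  Total hydrogens = 20.

20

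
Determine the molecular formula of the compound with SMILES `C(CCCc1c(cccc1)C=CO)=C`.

C13H16O

Heavy atoms from the SMILES: 13 C, 1 O.
Implicit hydrogens by atom environment:
  4 × C: 2 H each → 8
  4 × C (aromatic): 1 H each → 4
  3 × C: 1 H each → 3
  2 × C (aromatic): no H
  1 × O: 1 H
  Total hydrogens = 16.
Molecular formula: C13H16O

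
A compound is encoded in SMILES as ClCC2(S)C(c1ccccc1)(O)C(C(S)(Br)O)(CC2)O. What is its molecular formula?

C13H16BrClO3S2

Heavy atoms from the SMILES: 1 Br, 13 C, 1 Cl, 3 O, 2 S.
Implicit hydrogens by atom environment:
  5 × C (aromatic): 1 H each → 5
  4 × C: no H
  3 × C: 2 H each → 6
  3 × O: 1 H each → 3
  2 × S: 1 H each → 2
  1 × Br: no H
  1 × C (aromatic): no H
  1 × Cl: no H
  Total hydrogens = 16.
Molecular formula: C13H16BrClO3S2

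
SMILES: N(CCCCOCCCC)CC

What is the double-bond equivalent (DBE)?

Molecular formula from the SMILES: C10H23NO.
DoU = (2C + 2 + N − H − X)/2 = (2·10 + 2 + 1 − 23 − 0)/2 = 0/2 = 0.
(Structurally: 0 ring(s) + 0 π bond(s) = 0.)

0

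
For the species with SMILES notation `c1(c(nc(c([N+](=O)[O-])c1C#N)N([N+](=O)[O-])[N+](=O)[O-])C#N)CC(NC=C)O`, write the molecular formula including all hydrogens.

C11H8N8O7

Heavy atoms from the SMILES: 11 C, 8 N, 7 O.
Implicit hydrogens by atom environment:
  5 × C (aromatic): no H
  3 × N: no H
  3 × N (charge +1): no H
  3 × O: no H
  3 × O (charge -1): no H
  2 × C: 2 H each → 4
  2 × C: 1 H each → 2
  2 × C: no H
  1 × N: 1 H
  1 × N (aromatic): no H
  1 × O: 1 H
  Total hydrogens = 8.
Molecular formula: C11H8N8O7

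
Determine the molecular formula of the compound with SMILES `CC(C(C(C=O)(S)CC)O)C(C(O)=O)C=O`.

Heavy atoms from the SMILES: 10 C, 5 O, 1 S.
Implicit hydrogens by atom environment:
  5 × C: 1 H each → 5
  3 × O: no H
  2 × C: 3 H each → 6
  2 × C: no H
  2 × O: 1 H each → 2
  1 × C: 2 H
  1 × S: 1 H
  Total hydrogens = 16.
Molecular formula: C10H16O5S

C10H16O5S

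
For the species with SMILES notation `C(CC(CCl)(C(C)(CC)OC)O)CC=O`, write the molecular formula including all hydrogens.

Heavy atoms from the SMILES: 11 C, 1 Cl, 3 O.
Implicit hydrogens by atom environment:
  5 × C: 2 H each → 10
  3 × C: 3 H each → 9
  2 × C: no H
  2 × O: no H
  1 × C: 1 H
  1 × Cl: no H
  1 × O: 1 H
  Total hydrogens = 21.
Molecular formula: C11H21ClO3

C11H21ClO3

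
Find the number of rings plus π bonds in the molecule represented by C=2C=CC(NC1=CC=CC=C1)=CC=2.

8

Molecular formula from the SMILES: C12H11N.
DoU = (2C + 2 + N − H − X)/2 = (2·12 + 2 + 1 − 11 − 0)/2 = 16/2 = 8.
(Structurally: 2 ring(s) + 6 π bond(s) = 8.)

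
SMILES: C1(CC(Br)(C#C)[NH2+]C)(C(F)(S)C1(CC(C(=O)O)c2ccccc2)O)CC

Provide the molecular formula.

C19H24BrFNO3S+

Heavy atoms from the SMILES: 1 Br, 19 C, 1 F, 1 N, 3 O, 1 S.
Implicit hydrogens by atom environment:
  6 × C: no H
  5 × C (aromatic): 1 H each → 5
  3 × C: 2 H each → 6
  2 × C: 3 H each → 6
  2 × C: 1 H each → 2
  2 × O: 1 H each → 2
  1 × Br: no H
  1 × C (aromatic): no H
  1 × F: no H
  1 × N (charge +1): 2 H
  1 × O: no H
  1 × S: 1 H
  Total hydrogens = 24.
Net charge +1.
Molecular formula: C19H24BrFNO3S+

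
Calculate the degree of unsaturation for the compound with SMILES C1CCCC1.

Molecular formula from the SMILES: C5H10.
DoU = (2C + 2 + N − H − X)/2 = (2·5 + 2 + 0 − 10 − 0)/2 = 2/2 = 1.
(Structurally: 1 ring(s) + 0 π bond(s) = 1.)

1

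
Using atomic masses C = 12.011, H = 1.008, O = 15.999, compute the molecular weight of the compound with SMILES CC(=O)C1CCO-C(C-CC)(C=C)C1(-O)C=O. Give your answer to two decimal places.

240.30

Molecular formula: C13H20O4.
M = 13×12.011 + 20×1.008 + 4×15.999 = 240.30 g/mol.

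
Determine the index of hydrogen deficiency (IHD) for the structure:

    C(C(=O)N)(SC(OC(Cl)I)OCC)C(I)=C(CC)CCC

Molecular formula from the SMILES: C13H22ClI2NO3S.
DoU = (2C + 2 + N − H − X)/2 = (2·13 + 2 + 1 − 22 − 3)/2 = 4/2 = 2.
(Structurally: 0 ring(s) + 2 π bond(s) = 2.)

2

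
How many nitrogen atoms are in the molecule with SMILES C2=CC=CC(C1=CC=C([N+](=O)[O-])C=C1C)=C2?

1

The symbol for nitrogen appears 1 time in the SMILES.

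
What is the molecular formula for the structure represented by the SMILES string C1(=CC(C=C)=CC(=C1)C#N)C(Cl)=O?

C10H6ClNO

Heavy atoms from the SMILES: 10 C, 1 Cl, 1 N, 1 O.
Implicit hydrogens by atom environment:
  3 × C (aromatic): 1 H each → 3
  3 × C (aromatic): no H
  2 × C: no H
  1 × C: 2 H
  1 × C: 1 H
  1 × Cl: no H
  1 × N: no H
  1 × O: no H
  Total hydrogens = 6.
Molecular formula: C10H6ClNO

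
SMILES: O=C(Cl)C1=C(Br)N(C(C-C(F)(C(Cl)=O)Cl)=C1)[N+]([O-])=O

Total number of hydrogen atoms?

Hydrogens are implicit in SMILES; fill each atom to its normal valence:
  3 × C (aromatic): no H
  3 × C: no H
  3 × Cl: no H
  3 × O: no H
  1 × Br: no H
  1 × C: 2 H
  1 × C (aromatic): 1 H
  1 × F: no H
  1 × N (aromatic): no H
  1 × N (charge +1): no H
  1 × O (charge -1): no H
  Total hydrogens = 3.

3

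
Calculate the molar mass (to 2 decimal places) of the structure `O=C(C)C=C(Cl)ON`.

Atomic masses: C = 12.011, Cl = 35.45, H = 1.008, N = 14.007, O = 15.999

135.55

Molecular formula: C4H6ClNO2.
M = 4×12.011 + 1×35.45 + 6×1.008 + 1×14.007 + 2×15.999 = 135.55 g/mol.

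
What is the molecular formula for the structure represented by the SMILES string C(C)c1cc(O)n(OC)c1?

Heavy atoms from the SMILES: 7 C, 1 N, 2 O.
Implicit hydrogens by atom environment:
  2 × C: 3 H each → 6
  2 × C (aromatic): 1 H each → 2
  2 × C (aromatic): no H
  1 × C: 2 H
  1 × N (aromatic): no H
  1 × O: 1 H
  1 × O: no H
  Total hydrogens = 11.
Molecular formula: C7H11NO2

C7H11NO2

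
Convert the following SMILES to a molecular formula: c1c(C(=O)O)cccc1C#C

Heavy atoms from the SMILES: 9 C, 2 O.
Implicit hydrogens by atom environment:
  4 × C (aromatic): 1 H each → 4
  2 × C (aromatic): no H
  2 × C: no H
  1 × C: 1 H
  1 × O: 1 H
  1 × O: no H
  Total hydrogens = 6.
Molecular formula: C9H6O2

C9H6O2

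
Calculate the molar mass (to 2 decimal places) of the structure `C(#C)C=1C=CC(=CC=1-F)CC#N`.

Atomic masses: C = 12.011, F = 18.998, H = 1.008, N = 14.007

Molecular formula: C10H6FN.
M = 10×12.011 + 1×18.998 + 6×1.008 + 1×14.007 = 159.16 g/mol.

159.16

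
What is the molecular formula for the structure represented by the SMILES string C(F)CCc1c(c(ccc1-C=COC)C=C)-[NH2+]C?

C15H21FNO+

Heavy atoms from the SMILES: 15 C, 1 F, 1 N, 1 O.
Implicit hydrogens by atom environment:
  4 × C: 2 H each → 8
  4 × C (aromatic): no H
  3 × C: 1 H each → 3
  2 × C: 3 H each → 6
  2 × C (aromatic): 1 H each → 2
  1 × F: no H
  1 × N (charge +1): 2 H
  1 × O: no H
  Total hydrogens = 21.
Net charge +1.
Molecular formula: C15H21FNO+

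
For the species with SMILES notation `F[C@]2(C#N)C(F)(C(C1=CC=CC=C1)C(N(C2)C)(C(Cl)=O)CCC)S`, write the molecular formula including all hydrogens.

C17H19ClF2N2OS

Heavy atoms from the SMILES: 17 C, 1 Cl, 2 F, 2 N, 1 O, 1 S.
Implicit hydrogens by atom environment:
  5 × C (aromatic): 1 H each → 5
  5 × C: no H
  3 × C: 2 H each → 6
  2 × C: 3 H each → 6
  2 × F: no H
  2 × N: no H
  1 × C: 1 H
  1 × C (aromatic): no H
  1 × Cl: no H
  1 × O: no H
  1 × S: 1 H
  Total hydrogens = 19.
Molecular formula: C17H19ClF2N2OS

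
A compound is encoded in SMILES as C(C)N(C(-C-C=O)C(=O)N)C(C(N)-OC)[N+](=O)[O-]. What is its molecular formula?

Heavy atoms from the SMILES: 9 C, 4 N, 5 O.
Implicit hydrogens by atom environment:
  4 × C: 1 H each → 4
  4 × O: no H
  2 × C: 3 H each → 6
  2 × C: 2 H each → 4
  2 × N: 2 H each → 4
  1 × C: no H
  1 × N: no H
  1 × N (charge +1): no H
  1 × O (charge -1): no H
  Total hydrogens = 18.
Molecular formula: C9H18N4O5

C9H18N4O5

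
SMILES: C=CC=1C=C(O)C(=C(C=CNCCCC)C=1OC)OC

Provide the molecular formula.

C16H23NO3

Heavy atoms from the SMILES: 16 C, 1 N, 3 O.
Implicit hydrogens by atom environment:
  5 × C (aromatic): no H
  4 × C: 2 H each → 8
  3 × C: 3 H each → 9
  3 × C: 1 H each → 3
  2 × O: no H
  1 × C (aromatic): 1 H
  1 × N: 1 H
  1 × O: 1 H
  Total hydrogens = 23.
Molecular formula: C16H23NO3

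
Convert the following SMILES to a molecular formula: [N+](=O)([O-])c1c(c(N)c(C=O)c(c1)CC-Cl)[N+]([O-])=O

C9H8ClN3O5

Heavy atoms from the SMILES: 9 C, 1 Cl, 3 N, 5 O.
Implicit hydrogens by atom environment:
  5 × C (aromatic): no H
  3 × O: no H
  2 × C: 2 H each → 4
  2 × N (charge +1): no H
  2 × O (charge -1): no H
  1 × C (aromatic): 1 H
  1 × C: 1 H
  1 × Cl: no H
  1 × N: 2 H
  Total hydrogens = 8.
Molecular formula: C9H8ClN3O5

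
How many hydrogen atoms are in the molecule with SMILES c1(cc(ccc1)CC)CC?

14

Hydrogens are implicit in SMILES; fill each atom to its normal valence:
  4 × C (aromatic): 1 H each → 4
  2 × C: 3 H each → 6
  2 × C: 2 H each → 4
  2 × C (aromatic): no H
  Total hydrogens = 14.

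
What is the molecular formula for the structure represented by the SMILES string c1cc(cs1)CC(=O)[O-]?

Heavy atoms from the SMILES: 6 C, 2 O, 1 S.
Implicit hydrogens by atom environment:
  3 × C (aromatic): 1 H each → 3
  1 × C: 2 H
  1 × C (aromatic): no H
  1 × C: no H
  1 × O: no H
  1 × O (charge -1): no H
  1 × S (aromatic): no H
  Total hydrogens = 5.
Net charge -1.
Molecular formula: C6H5O2S-

C6H5O2S-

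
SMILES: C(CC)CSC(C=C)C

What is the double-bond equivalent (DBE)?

1

Molecular formula from the SMILES: C8H16S.
DoU = (2C + 2 + N − H − X)/2 = (2·8 + 2 + 0 − 16 − 0)/2 = 2/2 = 1.
(Structurally: 0 ring(s) + 1 π bond(s) = 1.)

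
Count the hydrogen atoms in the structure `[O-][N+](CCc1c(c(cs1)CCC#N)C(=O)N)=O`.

Hydrogens are implicit in SMILES; fill each atom to its normal valence:
  4 × C: 2 H each → 8
  3 × C (aromatic): no H
  2 × C: no H
  2 × O: no H
  1 × C (aromatic): 1 H
  1 × N: 2 H
  1 × N (charge +1): no H
  1 × N: no H
  1 × O (charge -1): no H
  1 × S (aromatic): no H
  Total hydrogens = 11.

11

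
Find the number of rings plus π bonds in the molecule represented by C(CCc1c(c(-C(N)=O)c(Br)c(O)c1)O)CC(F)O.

Molecular formula from the SMILES: C12H15BrFNO4.
DoU = (2C + 2 + N − H − X)/2 = (2·12 + 2 + 1 − 15 − 2)/2 = 10/2 = 5.
(Structurally: 1 ring(s) + 4 π bond(s) = 5.)

5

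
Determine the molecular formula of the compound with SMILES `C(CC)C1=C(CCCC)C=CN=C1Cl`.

Heavy atoms from the SMILES: 12 C, 1 Cl, 1 N.
Implicit hydrogens by atom environment:
  5 × C: 2 H each → 10
  3 × C (aromatic): no H
  2 × C: 3 H each → 6
  2 × C (aromatic): 1 H each → 2
  1 × Cl: no H
  1 × N (aromatic): no H
  Total hydrogens = 18.
Molecular formula: C12H18ClN

C12H18ClN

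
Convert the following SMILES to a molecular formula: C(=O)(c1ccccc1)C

Heavy atoms from the SMILES: 8 C, 1 O.
Implicit hydrogens by atom environment:
  5 × C (aromatic): 1 H each → 5
  1 × C: 3 H
  1 × C (aromatic): no H
  1 × C: no H
  1 × O: no H
  Total hydrogens = 8.
Molecular formula: C8H8O

C8H8O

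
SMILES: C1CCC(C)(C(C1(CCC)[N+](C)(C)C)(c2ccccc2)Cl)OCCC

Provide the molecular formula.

C22H37ClNO+

Heavy atoms from the SMILES: 22 C, 1 Cl, 1 N, 1 O.
Implicit hydrogens by atom environment:
  7 × C: 2 H each → 14
  6 × C: 3 H each → 18
  5 × C (aromatic): 1 H each → 5
  3 × C: no H
  1 × C (aromatic): no H
  1 × Cl: no H
  1 × N (charge +1): no H
  1 × O: no H
  Total hydrogens = 37.
Net charge +1.
Molecular formula: C22H37ClNO+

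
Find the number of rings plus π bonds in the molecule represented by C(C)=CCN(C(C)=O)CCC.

2

Molecular formula from the SMILES: C9H17NO.
DoU = (2C + 2 + N − H − X)/2 = (2·9 + 2 + 1 − 17 − 0)/2 = 4/2 = 2.
(Structurally: 0 ring(s) + 2 π bond(s) = 2.)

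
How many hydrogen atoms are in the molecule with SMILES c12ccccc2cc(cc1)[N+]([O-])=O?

7

Hydrogens are implicit in SMILES; fill each atom to its normal valence:
  7 × C (aromatic): 1 H each → 7
  3 × C (aromatic): no H
  1 × N (charge +1): no H
  1 × O: no H
  1 × O (charge -1): no H
  Total hydrogens = 7.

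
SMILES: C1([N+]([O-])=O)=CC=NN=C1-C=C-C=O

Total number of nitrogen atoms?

The symbol for nitrogen appears 3 times in the SMILES.

3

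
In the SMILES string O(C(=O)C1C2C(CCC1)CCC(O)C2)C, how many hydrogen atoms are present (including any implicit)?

Hydrogens are implicit in SMILES; fill each atom to its normal valence:
  6 × C: 2 H each → 12
  4 × C: 1 H each → 4
  2 × O: no H
  1 × C: 3 H
  1 × C: no H
  1 × O: 1 H
  Total hydrogens = 20.

20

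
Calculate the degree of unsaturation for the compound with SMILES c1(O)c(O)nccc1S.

Molecular formula from the SMILES: C5H5NO2S.
DoU = (2C + 2 + N − H − X)/2 = (2·5 + 2 + 1 − 5 − 0)/2 = 8/2 = 4.
(Structurally: 1 ring(s) + 3 π bond(s) = 4.)

4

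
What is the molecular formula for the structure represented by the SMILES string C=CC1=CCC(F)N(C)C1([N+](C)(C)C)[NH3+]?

Heavy atoms from the SMILES: 11 C, 1 F, 3 N.
Implicit hydrogens by atom environment:
  4 × C: 3 H each → 12
  3 × C: 1 H each → 3
  2 × C: 2 H each → 4
  2 × C: no H
  1 × F: no H
  1 × N (charge +1): 3 H
  1 × N: no H
  1 × N (charge +1): no H
  Total hydrogens = 22.
Net charge +2.
Molecular formula: [C11H22FN3]2+

[C11H22FN3]2+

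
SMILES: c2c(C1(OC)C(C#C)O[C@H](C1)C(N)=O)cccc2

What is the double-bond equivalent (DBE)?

8

Molecular formula from the SMILES: C14H15NO3.
DoU = (2C + 2 + N − H − X)/2 = (2·14 + 2 + 1 − 15 − 0)/2 = 16/2 = 8.
(Structurally: 2 ring(s) + 6 π bond(s) = 8.)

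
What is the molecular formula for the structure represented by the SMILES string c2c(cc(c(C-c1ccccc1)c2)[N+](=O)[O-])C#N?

Heavy atoms from the SMILES: 14 C, 2 N, 2 O.
Implicit hydrogens by atom environment:
  8 × C (aromatic): 1 H each → 8
  4 × C (aromatic): no H
  1 × C: 2 H
  1 × C: no H
  1 × N (charge +1): no H
  1 × N: no H
  1 × O: no H
  1 × O (charge -1): no H
  Total hydrogens = 10.
Molecular formula: C14H10N2O2

C14H10N2O2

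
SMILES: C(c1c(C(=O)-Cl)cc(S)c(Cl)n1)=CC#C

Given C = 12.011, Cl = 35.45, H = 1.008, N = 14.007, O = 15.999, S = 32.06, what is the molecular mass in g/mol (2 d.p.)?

Molecular formula: C10H5Cl2NOS.
M = 10×12.011 + 2×35.45 + 5×1.008 + 1×14.007 + 1×15.999 + 1×32.06 = 258.12 g/mol.

258.12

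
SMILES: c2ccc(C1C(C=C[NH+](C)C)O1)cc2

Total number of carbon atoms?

The symbol for carbon appears 12 times in the SMILES. Lowercase c denotes aromatic carbon and counts toward C.

12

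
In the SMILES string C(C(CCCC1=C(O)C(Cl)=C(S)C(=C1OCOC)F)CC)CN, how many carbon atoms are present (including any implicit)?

The symbol for carbon appears 16 times in the SMILES. (Cl is a single chlorine, not C + l.)

16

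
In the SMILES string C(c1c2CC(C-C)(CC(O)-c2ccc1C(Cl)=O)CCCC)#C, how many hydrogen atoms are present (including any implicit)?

23

Hydrogens are implicit in SMILES; fill each atom to its normal valence:
  6 × C: 2 H each → 12
  4 × C (aromatic): no H
  3 × C: no H
  2 × C: 3 H each → 6
  2 × C (aromatic): 1 H each → 2
  2 × C: 1 H each → 2
  1 × Cl: no H
  1 × O: 1 H
  1 × O: no H
  Total hydrogens = 23.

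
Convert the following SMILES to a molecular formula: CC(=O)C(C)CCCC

C8H16O

Heavy atoms from the SMILES: 8 C, 1 O.
Implicit hydrogens by atom environment:
  3 × C: 3 H each → 9
  3 × C: 2 H each → 6
  1 × C: 1 H
  1 × C: no H
  1 × O: no H
  Total hydrogens = 16.
Molecular formula: C8H16O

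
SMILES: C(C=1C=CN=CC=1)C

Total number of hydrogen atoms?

9

Hydrogens are implicit in SMILES; fill each atom to its normal valence:
  4 × C (aromatic): 1 H each → 4
  1 × C: 3 H
  1 × C: 2 H
  1 × C (aromatic): no H
  1 × N (aromatic): no H
  Total hydrogens = 9.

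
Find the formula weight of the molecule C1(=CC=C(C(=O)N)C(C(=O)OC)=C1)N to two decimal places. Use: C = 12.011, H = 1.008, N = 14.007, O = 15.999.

194.19

Molecular formula: C9H10N2O3.
M = 9×12.011 + 10×1.008 + 2×14.007 + 3×15.999 = 194.19 g/mol.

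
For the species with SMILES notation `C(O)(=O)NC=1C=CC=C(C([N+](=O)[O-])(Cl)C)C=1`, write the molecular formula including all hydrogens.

Heavy atoms from the SMILES: 9 C, 1 Cl, 2 N, 4 O.
Implicit hydrogens by atom environment:
  4 × C (aromatic): 1 H each → 4
  2 × C: no H
  2 × C (aromatic): no H
  2 × O: no H
  1 × C: 3 H
  1 × Cl: no H
  1 × N: 1 H
  1 × N (charge +1): no H
  1 × O: 1 H
  1 × O (charge -1): no H
  Total hydrogens = 9.
Molecular formula: C9H9ClN2O4

C9H9ClN2O4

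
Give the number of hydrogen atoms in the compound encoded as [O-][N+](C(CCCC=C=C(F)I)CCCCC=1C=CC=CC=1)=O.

Hydrogens are implicit in SMILES; fill each atom to its normal valence:
  7 × C: 2 H each → 14
  5 × C (aromatic): 1 H each → 5
  2 × C: 1 H each → 2
  2 × C: no H
  1 × C (aromatic): no H
  1 × F: no H
  1 × I: no H
  1 × N (charge +1): no H
  1 × O: no H
  1 × O (charge -1): no H
  Total hydrogens = 21.

21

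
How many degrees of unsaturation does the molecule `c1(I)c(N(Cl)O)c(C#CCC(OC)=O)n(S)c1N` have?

6

Molecular formula from the SMILES: C9H9ClIN3O3S.
DoU = (2C + 2 + N − H − X)/2 = (2·9 + 2 + 3 − 9 − 2)/2 = 12/2 = 6.
(Structurally: 1 ring(s) + 5 π bond(s) = 6.)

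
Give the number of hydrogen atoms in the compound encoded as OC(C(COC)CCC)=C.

16

Hydrogens are implicit in SMILES; fill each atom to its normal valence:
  4 × C: 2 H each → 8
  2 × C: 3 H each → 6
  1 × C: 1 H
  1 × C: no H
  1 × O: 1 H
  1 × O: no H
  Total hydrogens = 16.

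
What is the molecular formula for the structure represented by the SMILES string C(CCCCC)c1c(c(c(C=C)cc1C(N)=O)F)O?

Heavy atoms from the SMILES: 15 C, 1 F, 1 N, 2 O.
Implicit hydrogens by atom environment:
  6 × C: 2 H each → 12
  5 × C (aromatic): no H
  1 × C: 3 H
  1 × C (aromatic): 1 H
  1 × C: 1 H
  1 × C: no H
  1 × F: no H
  1 × N: 2 H
  1 × O: 1 H
  1 × O: no H
  Total hydrogens = 20.
Molecular formula: C15H20FNO2

C15H20FNO2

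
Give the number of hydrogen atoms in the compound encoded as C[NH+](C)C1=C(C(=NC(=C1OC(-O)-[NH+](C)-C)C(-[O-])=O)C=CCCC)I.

Hydrogens are implicit in SMILES; fill each atom to its normal valence:
  5 × C: 3 H each → 15
  5 × C (aromatic): no H
  3 × C: 1 H each → 3
  2 × C: 2 H each → 4
  2 × N (charge +1): 1 H each → 2
  2 × O: no H
  1 × C: no H
  1 × I: no H
  1 × N (aromatic): no H
  1 × O: 1 H
  1 × O (charge -1): no H
  Total hydrogens = 25.

25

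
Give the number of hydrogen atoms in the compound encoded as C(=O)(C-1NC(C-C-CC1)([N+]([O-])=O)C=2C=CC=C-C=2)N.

Hydrogens are implicit in SMILES; fill each atom to its normal valence:
  5 × C (aromatic): 1 H each → 5
  4 × C: 2 H each → 8
  2 × C: no H
  2 × O: no H
  1 × C: 1 H
  1 × C (aromatic): no H
  1 × N: 2 H
  1 × N: 1 H
  1 × N (charge +1): no H
  1 × O (charge -1): no H
  Total hydrogens = 17.

17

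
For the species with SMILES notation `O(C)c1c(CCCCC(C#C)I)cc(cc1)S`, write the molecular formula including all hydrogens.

Heavy atoms from the SMILES: 14 C, 1 I, 1 O, 1 S.
Implicit hydrogens by atom environment:
  4 × C: 2 H each → 8
  3 × C (aromatic): 1 H each → 3
  3 × C (aromatic): no H
  2 × C: 1 H each → 2
  1 × C: 3 H
  1 × C: no H
  1 × I: no H
  1 × O: no H
  1 × S: 1 H
  Total hydrogens = 17.
Molecular formula: C14H17IOS

C14H17IOS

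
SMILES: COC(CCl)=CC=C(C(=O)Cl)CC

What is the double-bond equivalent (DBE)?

3

Molecular formula from the SMILES: C9H12Cl2O2.
DoU = (2C + 2 + N − H − X)/2 = (2·9 + 2 + 0 − 12 − 2)/2 = 6/2 = 3.
(Structurally: 0 ring(s) + 3 π bond(s) = 3.)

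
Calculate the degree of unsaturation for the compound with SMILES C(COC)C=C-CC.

Molecular formula from the SMILES: C7H14O.
DoU = (2C + 2 + N − H − X)/2 = (2·7 + 2 + 0 − 14 − 0)/2 = 2/2 = 1.
(Structurally: 0 ring(s) + 1 π bond(s) = 1.)

1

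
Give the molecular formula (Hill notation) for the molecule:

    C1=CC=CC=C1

Heavy atoms from the SMILES: 6 C.
Implicit hydrogens by atom environment:
  6 × C (aromatic): 1 H each → 6
  Total hydrogens = 6.
Molecular formula: C6H6

C6H6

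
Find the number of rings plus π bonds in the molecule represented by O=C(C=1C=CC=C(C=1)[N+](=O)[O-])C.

Molecular formula from the SMILES: C8H7NO3.
DoU = (2C + 2 + N − H − X)/2 = (2·8 + 2 + 1 − 7 − 0)/2 = 12/2 = 6.
(Structurally: 1 ring(s) + 5 π bond(s) = 6.)

6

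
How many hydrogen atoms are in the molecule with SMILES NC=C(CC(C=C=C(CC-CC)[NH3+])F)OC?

22

Hydrogens are implicit in SMILES; fill each atom to its normal valence:
  4 × C: 2 H each → 8
  3 × C: 1 H each → 3
  3 × C: no H
  2 × C: 3 H each → 6
  1 × F: no H
  1 × N (charge +1): 3 H
  1 × N: 2 H
  1 × O: no H
  Total hydrogens = 22.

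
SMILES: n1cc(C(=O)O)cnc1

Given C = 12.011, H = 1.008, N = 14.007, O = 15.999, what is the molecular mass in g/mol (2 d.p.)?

124.10

Molecular formula: C5H4N2O2.
M = 5×12.011 + 4×1.008 + 2×14.007 + 2×15.999 = 124.10 g/mol.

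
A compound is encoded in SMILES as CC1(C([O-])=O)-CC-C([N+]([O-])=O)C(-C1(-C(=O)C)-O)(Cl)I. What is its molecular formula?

Heavy atoms from the SMILES: 10 C, 1 Cl, 1 I, 1 N, 6 O.
Implicit hydrogens by atom environment:
  5 × C: no H
  3 × O: no H
  2 × C: 3 H each → 6
  2 × C: 2 H each → 4
  2 × O (charge -1): no H
  1 × C: 1 H
  1 × Cl: no H
  1 × I: no H
  1 × N (charge +1): no H
  1 × O: 1 H
  Total hydrogens = 12.
Net charge -1.
Molecular formula: C10H12ClINO6-

C10H12ClINO6-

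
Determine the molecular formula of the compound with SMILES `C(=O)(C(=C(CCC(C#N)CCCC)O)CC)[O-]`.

C13H20NO3-

Heavy atoms from the SMILES: 13 C, 1 N, 3 O.
Implicit hydrogens by atom environment:
  6 × C: 2 H each → 12
  4 × C: no H
  2 × C: 3 H each → 6
  1 × C: 1 H
  1 × N: no H
  1 × O: 1 H
  1 × O: no H
  1 × O (charge -1): no H
  Total hydrogens = 20.
Net charge -1.
Molecular formula: C13H20NO3-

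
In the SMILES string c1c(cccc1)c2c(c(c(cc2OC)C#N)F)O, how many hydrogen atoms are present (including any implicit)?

Hydrogens are implicit in SMILES; fill each atom to its normal valence:
  6 × C (aromatic): 1 H each → 6
  6 × C (aromatic): no H
  1 × C: 3 H
  1 × C: no H
  1 × F: no H
  1 × N: no H
  1 × O: 1 H
  1 × O: no H
  Total hydrogens = 10.

10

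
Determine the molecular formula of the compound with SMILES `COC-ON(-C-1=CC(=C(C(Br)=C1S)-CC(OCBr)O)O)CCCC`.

Heavy atoms from the SMILES: 2 Br, 15 C, 1 N, 5 O, 1 S.
Implicit hydrogens by atom environment:
  6 × C: 2 H each → 12
  5 × C (aromatic): no H
  3 × O: no H
  2 × Br: no H
  2 × C: 3 H each → 6
  2 × O: 1 H each → 2
  1 × C (aromatic): 1 H
  1 × C: 1 H
  1 × N: no H
  1 × S: 1 H
  Total hydrogens = 23.
Molecular formula: C15H23Br2NO5S

C15H23Br2NO5S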